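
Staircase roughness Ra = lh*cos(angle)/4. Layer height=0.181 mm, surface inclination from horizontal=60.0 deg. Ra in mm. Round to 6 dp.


Ra = 0.181 * cos(60.0) / 4 = 0.022625 mm


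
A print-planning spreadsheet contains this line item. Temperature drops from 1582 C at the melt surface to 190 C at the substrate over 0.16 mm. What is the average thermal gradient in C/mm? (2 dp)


G = (1582-190)/0.16 = 8700.0 C/mm


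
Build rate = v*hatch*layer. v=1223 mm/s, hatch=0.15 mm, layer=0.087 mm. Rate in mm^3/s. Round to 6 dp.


Rate = 1223 * 0.15 * 0.087 = 15.96015 mm^3/s


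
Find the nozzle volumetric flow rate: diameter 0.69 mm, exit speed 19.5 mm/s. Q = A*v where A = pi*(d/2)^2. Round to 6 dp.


A = pi*(0.69/2)^2 = 0.37392807 mm^2
Q = 0.37392807 * 19.5 = 7.291597 mm^3/s


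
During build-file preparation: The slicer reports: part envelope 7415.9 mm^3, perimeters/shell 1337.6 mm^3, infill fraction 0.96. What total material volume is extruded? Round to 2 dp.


V_infill = (7415.9 - 1337.6) * 0.96 = 5835.17
V_total = 1337.6 + 5835.17 = 7172.77 mm^3


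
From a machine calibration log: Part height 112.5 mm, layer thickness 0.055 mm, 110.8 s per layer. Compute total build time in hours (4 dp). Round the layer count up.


Layers = ceil(112.5/0.055) = 2046
t = 2046 * 110.8 / 3600 = 62.9713 hrs


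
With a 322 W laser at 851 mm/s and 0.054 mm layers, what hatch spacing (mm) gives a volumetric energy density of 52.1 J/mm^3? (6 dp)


h = 322 / (52.1*851*0.054) = 0.134491 mm


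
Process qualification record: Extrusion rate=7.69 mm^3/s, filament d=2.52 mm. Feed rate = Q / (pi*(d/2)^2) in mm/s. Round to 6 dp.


A = pi*(2.52/2)^2 = 4.987592
v = 7.69 / 4.987592 = 1.541826 mm/s


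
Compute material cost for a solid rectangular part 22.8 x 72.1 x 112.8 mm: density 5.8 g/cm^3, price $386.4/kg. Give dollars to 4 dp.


V = 22.8 * 72.1 * 112.8 = 185429.664 mm^3 = 185.429664 cm^3
Mass = 185.429664 * 5.8 / 1000 = 1.07549205 kg
Cost = 1.07549205 * 386.4 = 415.5701 $


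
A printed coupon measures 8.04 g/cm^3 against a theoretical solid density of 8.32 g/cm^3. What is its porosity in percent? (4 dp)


Porosity = (1-8.04/8.32)*100 = 3.3654 %


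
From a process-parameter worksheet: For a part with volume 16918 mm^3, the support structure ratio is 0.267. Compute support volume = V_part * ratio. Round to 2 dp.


V_support = 16918 * 0.267 = 4517.11 mm^3


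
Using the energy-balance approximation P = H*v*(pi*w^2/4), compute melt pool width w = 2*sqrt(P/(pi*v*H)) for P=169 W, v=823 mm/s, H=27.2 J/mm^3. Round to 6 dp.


w = 2*sqrt(169/(pi*823*27.2)) = 0.098042 mm


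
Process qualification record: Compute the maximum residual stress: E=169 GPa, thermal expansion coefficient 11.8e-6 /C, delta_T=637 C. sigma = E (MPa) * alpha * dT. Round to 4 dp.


sigma = 169*1000 * 11.8e-6 * 637 = 1270.3054 MPa


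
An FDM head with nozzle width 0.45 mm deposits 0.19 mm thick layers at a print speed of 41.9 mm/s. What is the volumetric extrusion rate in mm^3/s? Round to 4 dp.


Rate = 0.45 * 0.19 * 41.9 = 3.5825 mm^3/s


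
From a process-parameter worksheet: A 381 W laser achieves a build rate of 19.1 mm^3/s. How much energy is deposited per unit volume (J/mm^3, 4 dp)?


SE = 381 / 19.1 = 19.9476 J/mm^3


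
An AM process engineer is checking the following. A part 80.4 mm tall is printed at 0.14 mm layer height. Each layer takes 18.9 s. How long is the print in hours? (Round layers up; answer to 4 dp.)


Layers = ceil(80.4/0.14) = 575
t = 575 * 18.9 / 3600 = 3.0188 hrs


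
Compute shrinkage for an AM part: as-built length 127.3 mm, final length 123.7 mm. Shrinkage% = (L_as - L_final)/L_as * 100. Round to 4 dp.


Shrinkage = ((127.3-123.7)/127.3)*100 = 2.828 %


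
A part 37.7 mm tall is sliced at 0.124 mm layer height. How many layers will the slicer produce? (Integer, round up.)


Layers = ceil(37.7/0.124) = 305


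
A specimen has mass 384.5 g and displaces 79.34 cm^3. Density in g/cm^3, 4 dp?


rho = 384.5 / 79.34 = 4.8462 g/cm^3


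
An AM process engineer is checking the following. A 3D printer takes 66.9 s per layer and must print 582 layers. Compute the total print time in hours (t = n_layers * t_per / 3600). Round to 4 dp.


t = 582 * 66.9 / 3600 = 10.8155 hrs


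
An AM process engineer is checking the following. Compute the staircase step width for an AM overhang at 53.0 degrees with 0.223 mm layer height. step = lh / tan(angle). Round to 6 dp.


step = 0.223 / tan(53.0) = 0.168043 mm


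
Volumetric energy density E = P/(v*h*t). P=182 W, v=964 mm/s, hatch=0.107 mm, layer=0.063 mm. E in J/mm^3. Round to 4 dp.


E = 182 / (964*0.107*0.063) = 28.0072 J/mm^3


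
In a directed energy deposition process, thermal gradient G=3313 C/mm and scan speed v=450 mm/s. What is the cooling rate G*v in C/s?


CR = 3313 * 450 = 1490850 C/s


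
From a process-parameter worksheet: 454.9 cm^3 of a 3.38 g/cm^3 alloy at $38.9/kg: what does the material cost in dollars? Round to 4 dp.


Mass = 454.9*3.38/1000 = 1.537562 kg
Cost = 1.537562 * 38.9 = 59.8112 $


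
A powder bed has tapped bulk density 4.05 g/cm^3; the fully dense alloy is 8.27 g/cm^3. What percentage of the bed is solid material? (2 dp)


Packing = (4.05/8.27)*100 = 48.97 %


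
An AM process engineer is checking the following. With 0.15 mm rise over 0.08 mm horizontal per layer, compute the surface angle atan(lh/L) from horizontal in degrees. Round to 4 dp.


angle = atan(0.15/0.08) = 61.9275 degrees


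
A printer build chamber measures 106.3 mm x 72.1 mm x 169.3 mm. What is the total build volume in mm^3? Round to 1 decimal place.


V = 106.3 * 72.1 * 169.3 = 1297554.1 mm^3


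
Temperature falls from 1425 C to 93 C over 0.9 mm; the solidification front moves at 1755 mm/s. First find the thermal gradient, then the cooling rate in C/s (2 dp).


G = (1425-93)/0.9 = 1480.0 C/mm
CR = 1480.0 * 1755 = 2597400.0 C/s


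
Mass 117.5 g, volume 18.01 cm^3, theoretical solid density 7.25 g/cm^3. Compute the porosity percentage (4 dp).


rho_part = 117.5 / 18.01 = 6.52415325 g/cm^3
Porosity = (1 - 6.52415325/7.25)*100 = 10.0117 %


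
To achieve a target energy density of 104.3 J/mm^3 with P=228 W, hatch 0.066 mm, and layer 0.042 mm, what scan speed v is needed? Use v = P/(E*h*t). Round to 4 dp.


v = 228 / (104.3*0.066*0.042) = 788.601 mm/s


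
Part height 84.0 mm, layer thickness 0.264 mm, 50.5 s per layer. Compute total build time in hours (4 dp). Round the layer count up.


Layers = ceil(84.0/0.264) = 319
t = 319 * 50.5 / 3600 = 4.4749 hrs


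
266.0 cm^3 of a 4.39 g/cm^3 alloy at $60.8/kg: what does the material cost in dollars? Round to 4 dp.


Mass = 266.0*4.39/1000 = 1.16774 kg
Cost = 1.16774 * 60.8 = 70.9986 $


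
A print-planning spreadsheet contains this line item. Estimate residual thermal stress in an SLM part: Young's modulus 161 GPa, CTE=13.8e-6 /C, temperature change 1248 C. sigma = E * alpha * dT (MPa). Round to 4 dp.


sigma = 161*1000 * 13.8e-6 * 1248 = 2772.8064 MPa


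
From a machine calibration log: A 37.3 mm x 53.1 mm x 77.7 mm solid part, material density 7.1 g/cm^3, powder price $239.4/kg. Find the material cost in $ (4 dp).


V = 37.3 * 53.1 * 77.7 = 153894.951 mm^3 = 153.894951 cm^3
Mass = 153.894951 * 7.1 / 1000 = 1.09265415 kg
Cost = 1.09265415 * 239.4 = 261.5814 $


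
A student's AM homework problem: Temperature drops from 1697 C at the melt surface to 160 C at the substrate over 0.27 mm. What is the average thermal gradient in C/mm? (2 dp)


G = (1697-160)/0.27 = 5692.59 C/mm


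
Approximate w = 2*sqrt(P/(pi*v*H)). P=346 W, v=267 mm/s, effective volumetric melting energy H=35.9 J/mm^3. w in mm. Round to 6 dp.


w = 2*sqrt(346/(pi*267*35.9)) = 0.214383 mm


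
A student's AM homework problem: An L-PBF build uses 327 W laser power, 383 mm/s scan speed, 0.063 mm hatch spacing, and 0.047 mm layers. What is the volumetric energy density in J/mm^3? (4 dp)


E = 327 / (383*0.063*0.047) = 288.3438 J/mm^3


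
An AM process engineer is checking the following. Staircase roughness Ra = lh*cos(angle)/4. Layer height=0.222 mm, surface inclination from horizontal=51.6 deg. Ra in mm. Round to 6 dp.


Ra = 0.222 * cos(51.6) / 4 = 0.034474 mm


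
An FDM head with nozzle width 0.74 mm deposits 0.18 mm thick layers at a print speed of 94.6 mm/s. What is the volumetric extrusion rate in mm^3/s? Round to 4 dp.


Rate = 0.74 * 0.18 * 94.6 = 12.6007 mm^3/s


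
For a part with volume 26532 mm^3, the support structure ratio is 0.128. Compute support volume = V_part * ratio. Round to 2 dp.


V_support = 26532 * 0.128 = 3396.1 mm^3


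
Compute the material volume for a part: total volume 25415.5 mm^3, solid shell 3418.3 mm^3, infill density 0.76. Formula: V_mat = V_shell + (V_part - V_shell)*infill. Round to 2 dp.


V_infill = (25415.5 - 3418.3) * 0.76 = 16717.87
V_total = 3418.3 + 16717.87 = 20136.17 mm^3


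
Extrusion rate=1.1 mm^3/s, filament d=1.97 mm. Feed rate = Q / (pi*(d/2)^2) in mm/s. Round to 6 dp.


A = pi*(1.97/2)^2 = 3.048052
v = 1.1 / 3.048052 = 0.360886 mm/s


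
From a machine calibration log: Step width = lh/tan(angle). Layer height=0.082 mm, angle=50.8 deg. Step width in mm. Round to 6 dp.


step = 0.082 / tan(50.8) = 0.066878 mm


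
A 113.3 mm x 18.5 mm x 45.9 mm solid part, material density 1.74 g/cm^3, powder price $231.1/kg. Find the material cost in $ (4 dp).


V = 113.3 * 18.5 * 45.9 = 96208.695 mm^3 = 96.208695 cm^3
Mass = 96.208695 * 1.74 / 1000 = 0.16740313 kg
Cost = 0.16740313 * 231.1 = 38.6869 $


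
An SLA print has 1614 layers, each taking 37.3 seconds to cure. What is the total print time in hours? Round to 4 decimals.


t = 1614 * 37.3 / 3600 = 16.7228 hrs


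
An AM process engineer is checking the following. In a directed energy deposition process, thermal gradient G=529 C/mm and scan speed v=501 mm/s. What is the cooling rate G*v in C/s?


CR = 529 * 501 = 265029 C/s


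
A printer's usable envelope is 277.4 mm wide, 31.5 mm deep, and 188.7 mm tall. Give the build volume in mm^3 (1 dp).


V = 277.4 * 31.5 * 188.7 = 1648879.5 mm^3


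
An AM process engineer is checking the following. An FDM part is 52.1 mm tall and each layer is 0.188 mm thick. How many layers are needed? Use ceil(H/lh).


Layers = ceil(52.1/0.188) = 278


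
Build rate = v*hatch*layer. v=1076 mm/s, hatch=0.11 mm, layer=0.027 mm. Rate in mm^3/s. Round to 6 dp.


Rate = 1076 * 0.11 * 0.027 = 3.19572 mm^3/s


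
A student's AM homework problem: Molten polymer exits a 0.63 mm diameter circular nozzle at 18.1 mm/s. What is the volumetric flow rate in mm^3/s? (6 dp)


A = pi*(0.63/2)^2 = 0.31172453 mm^2
Q = 0.31172453 * 18.1 = 5.642214 mm^3/s


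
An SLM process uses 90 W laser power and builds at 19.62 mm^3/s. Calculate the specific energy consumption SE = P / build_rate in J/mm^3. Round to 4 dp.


SE = 90 / 19.62 = 4.5872 J/mm^3


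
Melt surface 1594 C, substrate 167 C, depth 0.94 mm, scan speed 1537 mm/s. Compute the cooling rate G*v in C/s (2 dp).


G = (1594-167)/0.94 = 1518.08510638 C/mm
CR = 1518.08510638 * 1537 = 2333296.81 C/s


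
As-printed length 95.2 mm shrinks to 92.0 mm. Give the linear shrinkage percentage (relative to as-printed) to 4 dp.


Shrinkage = ((95.2-92.0)/95.2)*100 = 3.3613 %


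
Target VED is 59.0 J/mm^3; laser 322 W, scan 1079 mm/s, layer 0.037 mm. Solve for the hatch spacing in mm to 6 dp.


h = 322 / (59.0*1079*0.037) = 0.136704 mm


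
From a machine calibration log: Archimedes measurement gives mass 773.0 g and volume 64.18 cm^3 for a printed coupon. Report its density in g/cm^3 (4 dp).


rho = 773.0 / 64.18 = 12.0443 g/cm^3


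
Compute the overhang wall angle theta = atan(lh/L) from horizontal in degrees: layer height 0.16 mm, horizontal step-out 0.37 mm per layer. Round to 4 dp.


angle = atan(0.16/0.37) = 23.3852 degrees


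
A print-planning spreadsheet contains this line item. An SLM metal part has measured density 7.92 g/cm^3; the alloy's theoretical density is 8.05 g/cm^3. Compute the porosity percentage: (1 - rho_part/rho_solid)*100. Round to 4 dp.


Porosity = (1-7.92/8.05)*100 = 1.6149 %


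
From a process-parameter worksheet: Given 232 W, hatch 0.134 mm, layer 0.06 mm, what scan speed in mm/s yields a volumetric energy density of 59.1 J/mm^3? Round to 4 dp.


v = 232 / (59.1*0.134*0.06) = 488.2525 mm/s


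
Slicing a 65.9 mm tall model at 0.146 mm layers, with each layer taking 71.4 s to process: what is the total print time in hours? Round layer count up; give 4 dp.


Layers = ceil(65.9/0.146) = 452
t = 452 * 71.4 / 3600 = 8.9647 hrs


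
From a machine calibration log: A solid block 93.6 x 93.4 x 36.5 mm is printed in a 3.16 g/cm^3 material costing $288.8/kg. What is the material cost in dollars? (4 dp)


V = 93.6 * 93.4 * 36.5 = 319091.76 mm^3 = 319.09176 cm^3
Mass = 319.09176 * 3.16 / 1000 = 1.00832996 kg
Cost = 1.00832996 * 288.8 = 291.2057 $


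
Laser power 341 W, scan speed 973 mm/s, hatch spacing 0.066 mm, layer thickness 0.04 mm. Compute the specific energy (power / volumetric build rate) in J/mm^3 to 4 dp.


Build rate = 973 * 0.066 * 0.04 = 2.56872 mm^3/s
SE = 341 / 2.56872 = 132.7509 J/mm^3


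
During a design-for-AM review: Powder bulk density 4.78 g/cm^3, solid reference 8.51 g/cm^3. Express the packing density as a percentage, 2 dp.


Packing = (4.78/8.51)*100 = 56.17 %


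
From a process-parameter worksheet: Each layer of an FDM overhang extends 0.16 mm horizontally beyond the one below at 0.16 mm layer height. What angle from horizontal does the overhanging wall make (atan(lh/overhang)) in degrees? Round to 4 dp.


angle = atan(0.16/0.16) = 45.0 degrees


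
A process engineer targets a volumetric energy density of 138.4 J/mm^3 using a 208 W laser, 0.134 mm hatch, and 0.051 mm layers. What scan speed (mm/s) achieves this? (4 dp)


v = 208 / (138.4*0.134*0.051) = 219.9137 mm/s


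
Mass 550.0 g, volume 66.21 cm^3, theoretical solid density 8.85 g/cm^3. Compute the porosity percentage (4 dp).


rho_part = 550.0 / 66.21 = 8.30690228 g/cm^3
Porosity = (1 - 8.30690228/8.85)*100 = 6.1367 %


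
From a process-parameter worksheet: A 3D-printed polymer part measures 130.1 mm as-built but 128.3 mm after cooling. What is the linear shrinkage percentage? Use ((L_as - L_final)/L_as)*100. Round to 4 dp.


Shrinkage = ((130.1-128.3)/130.1)*100 = 1.3836 %


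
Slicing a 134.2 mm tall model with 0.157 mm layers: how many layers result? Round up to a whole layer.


Layers = ceil(134.2/0.157) = 855


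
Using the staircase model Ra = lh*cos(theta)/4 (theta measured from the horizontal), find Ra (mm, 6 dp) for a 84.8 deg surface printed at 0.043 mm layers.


Ra = 0.043 * cos(84.8) / 4 = 0.000974 mm


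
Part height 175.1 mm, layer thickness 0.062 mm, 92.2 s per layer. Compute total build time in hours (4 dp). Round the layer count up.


Layers = ceil(175.1/0.062) = 2825
t = 2825 * 92.2 / 3600 = 72.3514 hrs


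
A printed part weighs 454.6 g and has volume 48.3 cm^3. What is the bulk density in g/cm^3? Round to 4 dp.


rho = 454.6 / 48.3 = 9.412 g/cm^3


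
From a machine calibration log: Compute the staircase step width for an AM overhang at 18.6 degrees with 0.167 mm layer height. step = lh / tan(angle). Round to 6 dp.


step = 0.167 / tan(18.6) = 0.49623 mm


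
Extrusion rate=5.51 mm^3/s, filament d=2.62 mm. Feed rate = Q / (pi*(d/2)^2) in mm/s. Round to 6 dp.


A = pi*(2.62/2)^2 = 5.391287
v = 5.51 / 5.391287 = 1.022019 mm/s


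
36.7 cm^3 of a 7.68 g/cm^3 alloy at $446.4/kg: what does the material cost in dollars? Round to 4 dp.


Mass = 36.7*7.68/1000 = 0.281856 kg
Cost = 0.281856 * 446.4 = 125.8205 $


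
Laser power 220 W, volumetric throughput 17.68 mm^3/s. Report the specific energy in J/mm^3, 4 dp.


SE = 220 / 17.68 = 12.4434 J/mm^3


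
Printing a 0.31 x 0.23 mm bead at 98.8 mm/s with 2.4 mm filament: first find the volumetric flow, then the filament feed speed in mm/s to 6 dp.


Q = 0.31 * 0.23 * 98.8 = 7.04444 mm^3/s
A_fil = pi*(2.4/2)^2 = 4.52389342 mm^2
v_feed = 7.04444 / 4.52389342 = 1.557163 mm/s


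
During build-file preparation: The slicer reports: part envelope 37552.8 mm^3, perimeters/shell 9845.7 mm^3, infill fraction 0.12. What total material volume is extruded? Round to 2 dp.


V_infill = (37552.8 - 9845.7) * 0.12 = 3324.85
V_total = 9845.7 + 3324.85 = 13170.55 mm^3


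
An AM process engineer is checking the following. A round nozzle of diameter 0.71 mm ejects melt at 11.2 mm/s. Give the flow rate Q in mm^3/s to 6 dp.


A = pi*(0.71/2)^2 = 0.39591921 mm^2
Q = 0.39591921 * 11.2 = 4.434295 mm^3/s


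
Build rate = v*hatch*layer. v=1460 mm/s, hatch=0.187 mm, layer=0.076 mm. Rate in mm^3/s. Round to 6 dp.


Rate = 1460 * 0.187 * 0.076 = 20.74952 mm^3/s


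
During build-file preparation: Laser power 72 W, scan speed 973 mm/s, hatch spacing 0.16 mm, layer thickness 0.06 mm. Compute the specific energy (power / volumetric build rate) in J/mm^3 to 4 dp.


Build rate = 973 * 0.16 * 0.06 = 9.3408 mm^3/s
SE = 72 / 9.3408 = 7.7081 J/mm^3


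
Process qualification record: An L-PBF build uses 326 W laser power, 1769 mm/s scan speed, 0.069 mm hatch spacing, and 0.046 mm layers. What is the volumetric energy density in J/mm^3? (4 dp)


E = 326 / (1769*0.069*0.046) = 58.0608 J/mm^3


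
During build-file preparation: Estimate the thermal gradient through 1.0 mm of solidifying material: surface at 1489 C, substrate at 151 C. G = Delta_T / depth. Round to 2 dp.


G = (1489-151)/1.0 = 1338.0 C/mm


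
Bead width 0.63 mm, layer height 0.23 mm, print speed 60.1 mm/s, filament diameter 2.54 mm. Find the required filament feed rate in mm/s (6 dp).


Q = 0.63 * 0.23 * 60.1 = 8.70849 mm^3/s
A_fil = pi*(2.54/2)^2 = 5.06707479 mm^2
v_feed = 8.70849 / 5.06707479 = 1.718642 mm/s


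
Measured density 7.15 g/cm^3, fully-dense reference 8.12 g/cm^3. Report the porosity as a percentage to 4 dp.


Porosity = (1-7.15/8.12)*100 = 11.9458 %


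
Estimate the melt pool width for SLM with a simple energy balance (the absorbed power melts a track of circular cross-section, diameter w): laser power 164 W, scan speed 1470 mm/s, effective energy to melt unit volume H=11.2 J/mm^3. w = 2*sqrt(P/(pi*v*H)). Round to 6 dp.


w = 2*sqrt(164/(pi*1470*11.2)) = 0.112618 mm


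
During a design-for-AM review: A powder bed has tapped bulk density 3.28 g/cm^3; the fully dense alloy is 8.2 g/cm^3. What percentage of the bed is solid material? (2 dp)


Packing = (3.28/8.2)*100 = 40.0 %


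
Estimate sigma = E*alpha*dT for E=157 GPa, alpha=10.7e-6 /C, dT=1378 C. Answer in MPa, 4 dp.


sigma = 157*1000 * 10.7e-6 * 1378 = 2314.9022 MPa


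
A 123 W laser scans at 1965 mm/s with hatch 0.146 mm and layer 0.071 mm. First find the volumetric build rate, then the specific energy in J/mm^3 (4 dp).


Build rate = 1965 * 0.146 * 0.071 = 20.36919 mm^3/s
SE = 123 / 20.36919 = 6.0385 J/mm^3


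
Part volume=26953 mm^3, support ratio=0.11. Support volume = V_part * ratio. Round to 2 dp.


V_support = 26953 * 0.11 = 2964.83 mm^3


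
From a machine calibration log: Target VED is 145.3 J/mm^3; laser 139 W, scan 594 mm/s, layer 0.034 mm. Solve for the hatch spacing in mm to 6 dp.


h = 139 / (145.3*594*0.034) = 0.047368 mm


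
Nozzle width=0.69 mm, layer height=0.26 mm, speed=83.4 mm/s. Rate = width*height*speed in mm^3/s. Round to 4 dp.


Rate = 0.69 * 0.26 * 83.4 = 14.962 mm^3/s


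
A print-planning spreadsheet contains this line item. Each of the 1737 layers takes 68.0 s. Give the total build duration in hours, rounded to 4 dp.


t = 1737 * 68.0 / 3600 = 32.81 hrs


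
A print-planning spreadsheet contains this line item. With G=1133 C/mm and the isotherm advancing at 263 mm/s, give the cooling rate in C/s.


CR = 1133 * 263 = 297979 C/s


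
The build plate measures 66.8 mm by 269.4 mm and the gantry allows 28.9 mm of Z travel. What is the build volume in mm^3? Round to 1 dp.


V = 66.8 * 269.4 * 28.9 = 520082.1 mm^3


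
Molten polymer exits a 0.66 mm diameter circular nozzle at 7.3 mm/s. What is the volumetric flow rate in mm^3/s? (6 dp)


A = pi*(0.66/2)^2 = 0.34211944 mm^2
Q = 0.34211944 * 7.3 = 2.497472 mm^3/s


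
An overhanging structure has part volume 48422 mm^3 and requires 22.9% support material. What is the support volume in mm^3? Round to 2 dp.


V_support = 48422 * 0.229 = 11088.64 mm^3


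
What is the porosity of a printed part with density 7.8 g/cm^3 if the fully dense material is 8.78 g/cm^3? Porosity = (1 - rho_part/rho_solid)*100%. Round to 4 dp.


Porosity = (1-7.8/8.78)*100 = 11.1617 %


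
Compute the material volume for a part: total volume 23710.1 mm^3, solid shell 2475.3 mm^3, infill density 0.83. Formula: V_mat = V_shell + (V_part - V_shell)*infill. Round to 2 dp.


V_infill = (23710.1 - 2475.3) * 0.83 = 17624.88
V_total = 2475.3 + 17624.88 = 20100.18 mm^3


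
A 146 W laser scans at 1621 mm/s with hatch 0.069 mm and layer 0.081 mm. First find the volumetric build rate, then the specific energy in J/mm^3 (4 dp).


Build rate = 1621 * 0.069 * 0.081 = 9.059769 mm^3/s
SE = 146 / 9.059769 = 16.1152 J/mm^3


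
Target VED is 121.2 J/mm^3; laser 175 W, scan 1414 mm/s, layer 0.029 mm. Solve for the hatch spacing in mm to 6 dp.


h = 175 / (121.2*1414*0.029) = 0.035212 mm


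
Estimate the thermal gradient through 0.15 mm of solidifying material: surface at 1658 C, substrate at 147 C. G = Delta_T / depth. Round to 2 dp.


G = (1658-147)/0.15 = 10073.33 C/mm


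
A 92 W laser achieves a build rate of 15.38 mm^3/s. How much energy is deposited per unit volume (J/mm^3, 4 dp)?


SE = 92 / 15.38 = 5.9818 J/mm^3


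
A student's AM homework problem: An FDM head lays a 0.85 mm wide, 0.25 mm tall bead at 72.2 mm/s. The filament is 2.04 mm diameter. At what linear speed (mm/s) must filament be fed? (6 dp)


Q = 0.85 * 0.25 * 72.2 = 15.3425 mm^3/s
A_fil = pi*(2.04/2)^2 = 3.268513 mm^2
v_feed = 15.3425 / 3.268513 = 4.694031 mm/s


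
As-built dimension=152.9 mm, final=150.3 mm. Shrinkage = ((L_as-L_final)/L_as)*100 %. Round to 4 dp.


Shrinkage = ((152.9-150.3)/152.9)*100 = 1.7005 %


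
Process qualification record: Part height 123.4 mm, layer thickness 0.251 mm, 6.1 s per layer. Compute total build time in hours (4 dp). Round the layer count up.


Layers = ceil(123.4/0.251) = 492
t = 492 * 6.1 / 3600 = 0.8337 hrs


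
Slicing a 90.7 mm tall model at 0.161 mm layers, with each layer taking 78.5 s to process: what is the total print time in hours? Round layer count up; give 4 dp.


Layers = ceil(90.7/0.161) = 564
t = 564 * 78.5 / 3600 = 12.2983 hrs


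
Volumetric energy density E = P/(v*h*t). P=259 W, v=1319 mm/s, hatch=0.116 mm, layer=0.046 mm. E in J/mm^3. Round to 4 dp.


E = 259 / (1319*0.116*0.046) = 36.7993 J/mm^3


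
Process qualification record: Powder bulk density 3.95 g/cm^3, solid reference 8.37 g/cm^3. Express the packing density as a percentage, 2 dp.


Packing = (3.95/8.37)*100 = 47.19 %


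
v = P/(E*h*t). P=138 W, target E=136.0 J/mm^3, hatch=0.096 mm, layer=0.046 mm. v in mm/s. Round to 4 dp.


v = 138 / (136.0*0.096*0.046) = 229.7794 mm/s


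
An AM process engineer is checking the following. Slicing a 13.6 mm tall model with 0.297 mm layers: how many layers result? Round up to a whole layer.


Layers = ceil(13.6/0.297) = 46


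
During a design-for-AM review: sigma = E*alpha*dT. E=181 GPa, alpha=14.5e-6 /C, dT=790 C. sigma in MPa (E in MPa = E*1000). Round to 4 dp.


sigma = 181*1000 * 14.5e-6 * 790 = 2073.355 MPa


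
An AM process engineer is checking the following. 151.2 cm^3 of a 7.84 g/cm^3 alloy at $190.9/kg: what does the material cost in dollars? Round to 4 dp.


Mass = 151.2*7.84/1000 = 1.185408 kg
Cost = 1.185408 * 190.9 = 226.2944 $


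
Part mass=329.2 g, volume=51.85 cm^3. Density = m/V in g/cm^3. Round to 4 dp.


rho = 329.2 / 51.85 = 6.3491 g/cm^3


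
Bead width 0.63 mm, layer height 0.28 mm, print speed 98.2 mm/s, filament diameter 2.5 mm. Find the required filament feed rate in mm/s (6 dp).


Q = 0.63 * 0.28 * 98.2 = 17.32248 mm^3/s
A_fil = pi*(2.5/2)^2 = 4.90873852 mm^2
v_feed = 17.32248 / 4.90873852 = 3.528907 mm/s


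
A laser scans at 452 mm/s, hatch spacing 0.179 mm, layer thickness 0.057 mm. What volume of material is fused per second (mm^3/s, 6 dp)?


Rate = 452 * 0.179 * 0.057 = 4.611756 mm^3/s


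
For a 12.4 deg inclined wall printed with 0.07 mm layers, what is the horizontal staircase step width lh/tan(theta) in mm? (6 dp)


step = 0.07 / tan(12.4) = 0.318378 mm


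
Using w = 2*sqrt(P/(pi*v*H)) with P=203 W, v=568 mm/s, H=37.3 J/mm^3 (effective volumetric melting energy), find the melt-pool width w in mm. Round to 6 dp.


w = 2*sqrt(203/(pi*568*37.3)) = 0.110452 mm


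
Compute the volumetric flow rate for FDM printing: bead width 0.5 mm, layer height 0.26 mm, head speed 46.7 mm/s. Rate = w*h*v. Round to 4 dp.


Rate = 0.5 * 0.26 * 46.7 = 6.071 mm^3/s


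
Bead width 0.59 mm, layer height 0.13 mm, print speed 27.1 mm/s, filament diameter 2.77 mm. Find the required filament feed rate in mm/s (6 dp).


Q = 0.59 * 0.13 * 27.1 = 2.07857 mm^3/s
A_fil = pi*(2.77/2)^2 = 6.02628157 mm^2
v_feed = 2.07857 / 6.02628157 = 0.344918 mm/s


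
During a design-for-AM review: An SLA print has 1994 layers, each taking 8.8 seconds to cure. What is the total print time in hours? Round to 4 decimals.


t = 1994 * 8.8 / 3600 = 4.8742 hrs


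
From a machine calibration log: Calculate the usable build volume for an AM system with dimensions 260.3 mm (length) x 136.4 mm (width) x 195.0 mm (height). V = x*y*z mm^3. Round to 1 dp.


V = 260.3 * 136.4 * 195.0 = 6923459.4 mm^3


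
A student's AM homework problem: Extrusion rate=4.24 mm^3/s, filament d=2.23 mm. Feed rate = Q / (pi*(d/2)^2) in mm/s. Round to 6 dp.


A = pi*(2.23/2)^2 = 3.905707
v = 4.24 / 3.905707 = 1.085591 mm/s


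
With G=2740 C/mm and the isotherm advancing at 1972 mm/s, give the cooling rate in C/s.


CR = 2740 * 1972 = 5403280 C/s


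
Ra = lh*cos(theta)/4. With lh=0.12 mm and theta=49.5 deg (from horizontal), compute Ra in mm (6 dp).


Ra = 0.12 * cos(49.5) / 4 = 0.019483 mm


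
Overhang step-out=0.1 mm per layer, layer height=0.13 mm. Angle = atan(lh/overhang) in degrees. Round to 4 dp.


angle = atan(0.13/0.1) = 52.4314 degrees


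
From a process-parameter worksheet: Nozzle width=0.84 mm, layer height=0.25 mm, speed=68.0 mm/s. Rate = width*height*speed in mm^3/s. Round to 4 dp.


Rate = 0.84 * 0.25 * 68.0 = 14.28 mm^3/s


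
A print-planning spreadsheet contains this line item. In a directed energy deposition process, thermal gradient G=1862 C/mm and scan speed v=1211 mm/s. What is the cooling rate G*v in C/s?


CR = 1862 * 1211 = 2254882 C/s


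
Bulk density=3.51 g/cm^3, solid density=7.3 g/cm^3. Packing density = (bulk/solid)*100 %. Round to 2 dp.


Packing = (3.51/7.3)*100 = 48.08 %


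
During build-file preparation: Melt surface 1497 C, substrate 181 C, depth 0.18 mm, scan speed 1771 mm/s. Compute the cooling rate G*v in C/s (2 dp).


G = (1497-181)/0.18 = 7311.11111111 C/mm
CR = 7311.11111111 * 1771 = 12947977.78 C/s


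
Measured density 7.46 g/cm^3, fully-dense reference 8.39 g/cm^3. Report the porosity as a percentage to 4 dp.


Porosity = (1-7.46/8.39)*100 = 11.0846 %


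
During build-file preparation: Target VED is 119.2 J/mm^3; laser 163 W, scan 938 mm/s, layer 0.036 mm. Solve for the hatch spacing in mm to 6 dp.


h = 163 / (119.2*938*0.036) = 0.040495 mm


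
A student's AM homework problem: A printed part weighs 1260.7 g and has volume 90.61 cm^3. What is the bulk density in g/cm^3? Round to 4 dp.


rho = 1260.7 / 90.61 = 13.9135 g/cm^3


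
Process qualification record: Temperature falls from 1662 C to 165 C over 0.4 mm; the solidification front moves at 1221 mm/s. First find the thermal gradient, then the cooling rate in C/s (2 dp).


G = (1662-165)/0.4 = 3742.5 C/mm
CR = 3742.5 * 1221 = 4569592.5 C/s


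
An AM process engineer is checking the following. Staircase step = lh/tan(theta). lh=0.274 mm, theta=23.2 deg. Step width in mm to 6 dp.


step = 0.274 / tan(23.2) = 0.63929 mm


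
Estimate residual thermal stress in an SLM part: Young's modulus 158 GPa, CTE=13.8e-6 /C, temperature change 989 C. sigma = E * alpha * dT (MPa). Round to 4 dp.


sigma = 158*1000 * 13.8e-6 * 989 = 2156.4156 MPa


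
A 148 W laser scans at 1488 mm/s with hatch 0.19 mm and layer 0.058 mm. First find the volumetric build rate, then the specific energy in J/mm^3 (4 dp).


Build rate = 1488 * 0.19 * 0.058 = 16.39776 mm^3/s
SE = 148 / 16.39776 = 9.0256 J/mm^3


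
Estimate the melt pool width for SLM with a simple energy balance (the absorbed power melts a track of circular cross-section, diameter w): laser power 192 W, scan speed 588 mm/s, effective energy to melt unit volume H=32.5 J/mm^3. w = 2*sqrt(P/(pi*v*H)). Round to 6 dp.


w = 2*sqrt(192/(pi*588*32.5)) = 0.113103 mm


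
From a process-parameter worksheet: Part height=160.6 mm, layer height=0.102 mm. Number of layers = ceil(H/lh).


Layers = ceil(160.6/0.102) = 1575


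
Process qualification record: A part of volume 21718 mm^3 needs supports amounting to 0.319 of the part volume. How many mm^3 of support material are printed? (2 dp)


V_support = 21718 * 0.319 = 6928.04 mm^3


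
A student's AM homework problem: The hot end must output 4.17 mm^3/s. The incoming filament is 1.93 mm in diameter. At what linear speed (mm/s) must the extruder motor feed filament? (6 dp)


A = pi*(1.93/2)^2 = 2.92553
v = 4.17 / 2.92553 = 1.425383 mm/s


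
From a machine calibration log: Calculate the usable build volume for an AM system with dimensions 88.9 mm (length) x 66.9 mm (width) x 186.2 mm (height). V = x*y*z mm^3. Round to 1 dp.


V = 88.9 * 66.9 * 186.2 = 1107407.7 mm^3


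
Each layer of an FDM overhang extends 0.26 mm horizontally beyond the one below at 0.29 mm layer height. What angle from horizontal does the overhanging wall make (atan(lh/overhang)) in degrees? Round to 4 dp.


angle = atan(0.29/0.26) = 48.1221 degrees


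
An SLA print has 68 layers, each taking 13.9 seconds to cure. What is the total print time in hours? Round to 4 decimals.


t = 68 * 13.9 / 3600 = 0.2626 hrs


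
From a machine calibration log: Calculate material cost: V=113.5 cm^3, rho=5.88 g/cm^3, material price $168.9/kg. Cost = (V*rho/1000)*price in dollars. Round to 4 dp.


Mass = 113.5*5.88/1000 = 0.66738 kg
Cost = 0.66738 * 168.9 = 112.7205 $


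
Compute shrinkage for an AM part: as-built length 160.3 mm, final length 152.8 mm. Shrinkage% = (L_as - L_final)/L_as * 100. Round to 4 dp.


Shrinkage = ((160.3-152.8)/160.3)*100 = 4.6787 %


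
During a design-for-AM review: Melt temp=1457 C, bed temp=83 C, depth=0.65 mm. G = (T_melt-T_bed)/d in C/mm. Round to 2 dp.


G = (1457-83)/0.65 = 2113.85 C/mm


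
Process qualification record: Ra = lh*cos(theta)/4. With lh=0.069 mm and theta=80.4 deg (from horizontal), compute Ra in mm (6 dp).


Ra = 0.069 * cos(80.4) / 4 = 0.002877 mm


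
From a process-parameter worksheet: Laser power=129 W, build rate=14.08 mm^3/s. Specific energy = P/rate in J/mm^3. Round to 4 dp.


SE = 129 / 14.08 = 9.1619 J/mm^3


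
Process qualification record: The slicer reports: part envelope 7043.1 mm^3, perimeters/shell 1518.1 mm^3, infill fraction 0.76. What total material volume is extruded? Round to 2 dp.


V_infill = (7043.1 - 1518.1) * 0.76 = 4199.0
V_total = 1518.1 + 4199.0 = 5717.1 mm^3


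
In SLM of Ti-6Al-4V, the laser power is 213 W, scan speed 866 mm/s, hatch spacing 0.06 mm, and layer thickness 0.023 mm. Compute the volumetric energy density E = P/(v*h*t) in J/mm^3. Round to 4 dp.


E = 213 / (866*0.06*0.023) = 178.2307 J/mm^3


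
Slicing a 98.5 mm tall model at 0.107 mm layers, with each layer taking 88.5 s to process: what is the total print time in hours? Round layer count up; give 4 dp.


Layers = ceil(98.5/0.107) = 921
t = 921 * 88.5 / 3600 = 22.6413 hrs


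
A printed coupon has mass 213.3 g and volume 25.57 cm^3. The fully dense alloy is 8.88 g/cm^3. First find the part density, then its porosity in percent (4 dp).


rho_part = 213.3 / 25.57 = 8.3418068 g/cm^3
Porosity = (1 - 8.3418068/8.88)*100 = 6.0607 %


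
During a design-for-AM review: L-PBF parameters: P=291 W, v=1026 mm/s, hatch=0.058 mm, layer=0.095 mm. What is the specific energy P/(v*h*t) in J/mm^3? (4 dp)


Build rate = 1026 * 0.058 * 0.095 = 5.65326 mm^3/s
SE = 291 / 5.65326 = 51.4747 J/mm^3


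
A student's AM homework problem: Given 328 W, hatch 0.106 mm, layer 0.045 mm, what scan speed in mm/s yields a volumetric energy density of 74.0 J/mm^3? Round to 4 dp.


v = 328 / (74.0*0.106*0.045) = 929.2311 mm/s


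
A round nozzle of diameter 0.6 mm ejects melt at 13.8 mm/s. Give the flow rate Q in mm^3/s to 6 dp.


A = pi*(0.6/2)^2 = 0.28274334 mm^2
Q = 0.28274334 * 13.8 = 3.901858 mm^3/s


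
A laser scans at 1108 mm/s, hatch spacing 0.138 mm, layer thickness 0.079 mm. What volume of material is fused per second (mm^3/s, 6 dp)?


Rate = 1108 * 0.138 * 0.079 = 12.079416 mm^3/s


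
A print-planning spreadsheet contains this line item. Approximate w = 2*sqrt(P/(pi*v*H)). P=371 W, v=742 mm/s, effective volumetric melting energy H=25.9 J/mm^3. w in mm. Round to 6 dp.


w = 2*sqrt(371/(pi*742*25.9)) = 0.15678 mm


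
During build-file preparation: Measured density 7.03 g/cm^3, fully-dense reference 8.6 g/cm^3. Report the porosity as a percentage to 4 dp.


Porosity = (1-7.03/8.6)*100 = 18.2558 %


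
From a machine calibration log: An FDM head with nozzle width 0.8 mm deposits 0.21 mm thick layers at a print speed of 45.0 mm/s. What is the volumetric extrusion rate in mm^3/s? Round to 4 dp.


Rate = 0.8 * 0.21 * 45.0 = 7.56 mm^3/s


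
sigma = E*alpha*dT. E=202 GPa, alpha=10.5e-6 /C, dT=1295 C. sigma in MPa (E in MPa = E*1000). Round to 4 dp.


sigma = 202*1000 * 10.5e-6 * 1295 = 2746.695 MPa


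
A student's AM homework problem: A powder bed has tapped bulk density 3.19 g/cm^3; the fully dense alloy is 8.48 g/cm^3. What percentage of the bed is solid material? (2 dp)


Packing = (3.19/8.48)*100 = 37.62 %


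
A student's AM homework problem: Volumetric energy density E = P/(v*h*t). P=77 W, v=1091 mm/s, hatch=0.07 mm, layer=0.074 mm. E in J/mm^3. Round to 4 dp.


E = 77 / (1091*0.07*0.074) = 13.625 J/mm^3


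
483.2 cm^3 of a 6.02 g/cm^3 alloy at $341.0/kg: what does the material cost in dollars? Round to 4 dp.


Mass = 483.2*6.02/1000 = 2.908864 kg
Cost = 2.908864 * 341.0 = 991.9226 $


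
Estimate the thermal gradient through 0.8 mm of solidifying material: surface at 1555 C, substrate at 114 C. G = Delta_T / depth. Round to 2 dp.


G = (1555-114)/0.8 = 1801.25 C/mm


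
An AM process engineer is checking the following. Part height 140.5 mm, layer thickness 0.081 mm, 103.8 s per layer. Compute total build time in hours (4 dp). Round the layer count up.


Layers = ceil(140.5/0.081) = 1735
t = 1735 * 103.8 / 3600 = 50.0258 hrs


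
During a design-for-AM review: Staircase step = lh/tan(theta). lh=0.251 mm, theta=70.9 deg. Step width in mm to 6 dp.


step = 0.251 / tan(70.9) = 0.086917 mm


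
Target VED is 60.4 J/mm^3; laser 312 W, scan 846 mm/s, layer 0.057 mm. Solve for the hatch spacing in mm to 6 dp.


h = 312 / (60.4*846*0.057) = 0.10712 mm


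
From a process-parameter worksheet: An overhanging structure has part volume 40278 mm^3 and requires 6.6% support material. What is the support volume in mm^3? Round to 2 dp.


V_support = 40278 * 0.066 = 2658.35 mm^3


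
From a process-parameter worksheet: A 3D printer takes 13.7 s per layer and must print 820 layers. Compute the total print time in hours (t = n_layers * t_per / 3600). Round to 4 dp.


t = 820 * 13.7 / 3600 = 3.1206 hrs


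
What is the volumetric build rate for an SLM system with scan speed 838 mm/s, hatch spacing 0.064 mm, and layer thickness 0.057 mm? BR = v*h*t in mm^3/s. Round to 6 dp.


Rate = 838 * 0.064 * 0.057 = 3.057024 mm^3/s


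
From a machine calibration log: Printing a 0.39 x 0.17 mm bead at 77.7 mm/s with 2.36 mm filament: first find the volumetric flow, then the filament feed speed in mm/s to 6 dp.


Q = 0.39 * 0.17 * 77.7 = 5.15151 mm^3/s
A_fil = pi*(2.36/2)^2 = 4.37435361 mm^2
v_feed = 5.15151 / 4.37435361 = 1.177662 mm/s


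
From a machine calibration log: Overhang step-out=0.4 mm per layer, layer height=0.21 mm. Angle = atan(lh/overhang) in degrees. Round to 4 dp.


angle = atan(0.21/0.4) = 27.6995 degrees


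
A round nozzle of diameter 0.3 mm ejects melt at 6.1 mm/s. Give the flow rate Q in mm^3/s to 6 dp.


A = pi*(0.3/2)^2 = 0.07068583 mm^2
Q = 0.07068583 * 6.1 = 0.431184 mm^3/s


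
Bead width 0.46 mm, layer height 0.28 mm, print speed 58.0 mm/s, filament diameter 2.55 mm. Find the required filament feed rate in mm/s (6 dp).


Q = 0.46 * 0.28 * 58.0 = 7.4704 mm^3/s
A_fil = pi*(2.55/2)^2 = 5.10705156 mm^2
v_feed = 7.4704 / 5.10705156 = 1.462762 mm/s


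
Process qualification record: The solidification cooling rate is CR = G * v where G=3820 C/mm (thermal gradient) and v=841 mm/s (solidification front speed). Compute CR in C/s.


CR = 3820 * 841 = 3212620 C/s


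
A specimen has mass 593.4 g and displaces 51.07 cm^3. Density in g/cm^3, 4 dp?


rho = 593.4 / 51.07 = 11.6193 g/cm^3


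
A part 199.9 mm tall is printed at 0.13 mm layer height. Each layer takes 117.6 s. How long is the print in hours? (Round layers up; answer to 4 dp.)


Layers = ceil(199.9/0.13) = 1538
t = 1538 * 117.6 / 3600 = 50.2413 hrs


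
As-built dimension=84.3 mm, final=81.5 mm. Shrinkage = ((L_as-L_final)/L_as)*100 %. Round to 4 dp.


Shrinkage = ((84.3-81.5)/84.3)*100 = 3.3215 %


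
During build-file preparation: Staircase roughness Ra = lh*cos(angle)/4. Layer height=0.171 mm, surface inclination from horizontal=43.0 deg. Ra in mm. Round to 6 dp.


Ra = 0.171 * cos(43.0) / 4 = 0.031265 mm


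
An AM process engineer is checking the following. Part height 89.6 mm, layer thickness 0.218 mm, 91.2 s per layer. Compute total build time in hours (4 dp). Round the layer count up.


Layers = ceil(89.6/0.218) = 412
t = 412 * 91.2 / 3600 = 10.4373 hrs


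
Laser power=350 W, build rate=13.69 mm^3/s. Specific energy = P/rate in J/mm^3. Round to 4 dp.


SE = 350 / 13.69 = 25.5661 J/mm^3


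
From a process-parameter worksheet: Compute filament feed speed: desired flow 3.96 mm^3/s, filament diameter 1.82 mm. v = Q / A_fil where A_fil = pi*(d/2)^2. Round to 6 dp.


A = pi*(1.82/2)^2 = 2.601553
v = 3.96 / 2.601553 = 1.522168 mm/s


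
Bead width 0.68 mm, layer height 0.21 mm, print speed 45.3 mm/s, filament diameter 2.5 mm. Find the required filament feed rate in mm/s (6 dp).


Q = 0.68 * 0.21 * 45.3 = 6.46884 mm^3/s
A_fil = pi*(2.5/2)^2 = 4.90873852 mm^2
v_feed = 6.46884 / 4.90873852 = 1.317821 mm/s


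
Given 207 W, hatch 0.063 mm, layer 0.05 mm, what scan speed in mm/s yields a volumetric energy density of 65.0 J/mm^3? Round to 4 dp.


v = 207 / (65.0*0.063*0.05) = 1010.989 mm/s


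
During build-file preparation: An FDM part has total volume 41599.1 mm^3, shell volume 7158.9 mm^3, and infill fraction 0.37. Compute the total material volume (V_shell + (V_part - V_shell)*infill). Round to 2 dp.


V_infill = (41599.1 - 7158.9) * 0.37 = 12742.87
V_total = 7158.9 + 12742.87 = 19901.77 mm^3
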